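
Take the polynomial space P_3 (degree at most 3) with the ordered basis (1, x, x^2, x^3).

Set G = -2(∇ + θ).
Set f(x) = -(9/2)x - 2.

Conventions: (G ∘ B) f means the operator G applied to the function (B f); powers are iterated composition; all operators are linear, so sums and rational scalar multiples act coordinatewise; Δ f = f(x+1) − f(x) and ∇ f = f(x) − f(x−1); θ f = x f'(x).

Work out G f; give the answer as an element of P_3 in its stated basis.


∇ f = -9/2
θ f = -(9/2)x
(∇ + θ) f = -(9/2)x - 9/2
(-2(∇ + θ)) f = 9x + 9

g(x) = 9x + 9


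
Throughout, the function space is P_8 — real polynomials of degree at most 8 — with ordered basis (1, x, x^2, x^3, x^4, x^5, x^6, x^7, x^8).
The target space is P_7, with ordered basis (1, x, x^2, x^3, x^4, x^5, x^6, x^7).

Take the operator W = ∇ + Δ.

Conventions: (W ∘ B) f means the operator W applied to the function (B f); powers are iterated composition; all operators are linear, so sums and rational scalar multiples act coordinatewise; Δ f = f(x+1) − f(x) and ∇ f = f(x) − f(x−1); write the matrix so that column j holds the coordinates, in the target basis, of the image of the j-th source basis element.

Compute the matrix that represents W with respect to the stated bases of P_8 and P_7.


image of 1: 0
image of x: 2
image of x^2: 4x
image of x^3: 6x^2 + 2
image of x^4: 8x^3 + 8x
image of x^5: 10x^4 + 20x^2 + 2
image of x^6: 12x^5 + 40x^3 + 12x
image of x^7: 14x^6 + 70x^4 + 42x^2 + 2
image of x^8: 16x^7 + 112x^5 + 112x^3 + 16x
each image's coordinates form column j of the matrix

the matrix is [[0, 2, 0, 2, 0, 2, 0, 2, 0]; [0, 0, 4, 0, 8, 0, 12, 0, 16]; [0, 0, 0, 6, 0, 20, 0, 42, 0]; [0, 0, 0, 0, 8, 0, 40, 0, 112]; [0, 0, 0, 0, 0, 10, 0, 70, 0]; [0, 0, 0, 0, 0, 0, 12, 0, 112]; [0, 0, 0, 0, 0, 0, 0, 14, 0]; [0, 0, 0, 0, 0, 0, 0, 0, 16]] (rows listed top to bottom)


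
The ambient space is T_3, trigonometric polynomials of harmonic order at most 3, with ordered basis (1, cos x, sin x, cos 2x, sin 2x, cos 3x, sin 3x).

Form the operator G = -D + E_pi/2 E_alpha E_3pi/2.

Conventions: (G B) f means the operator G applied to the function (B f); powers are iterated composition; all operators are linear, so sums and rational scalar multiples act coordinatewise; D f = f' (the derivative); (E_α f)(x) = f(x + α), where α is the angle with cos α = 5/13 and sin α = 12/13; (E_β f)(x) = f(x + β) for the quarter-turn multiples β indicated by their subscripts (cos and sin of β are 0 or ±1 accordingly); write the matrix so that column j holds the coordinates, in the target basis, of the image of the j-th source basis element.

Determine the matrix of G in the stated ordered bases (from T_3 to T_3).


the matrix is [[1, 0, 0, 0, 0, 0, 0]; [0, 5/13, -1/13, 0, 0, 0, 0]; [0, 1/13, 5/13, 0, 0, 0, 0]; [0, 0, 0, -119/169, -218/169, 0, 0]; [0, 0, 0, 218/169, -119/169, 0, 0]; [0, 0, 0, 0, 0, -2035/2197, -7419/2197]; [0, 0, 0, 0, 0, 7419/2197, -2035/2197]] (rows listed top to bottom)

image of 1: 1
image of cos x: (5/13)cos x + (1/13)sin x
image of sin x: -(1/13)cos x + (5/13)sin x
image of cos 2x: -(119/169)cos 2x + (218/169)sin 2x
image of sin 2x: -(218/169)cos 2x - (119/169)sin 2x
image of cos 3x: -(2035/2197)cos 3x + (7419/2197)sin 3x
image of sin 3x: -(7419/2197)cos 3x - (2035/2197)sin 3x
each image's coordinates form column j of the matrix


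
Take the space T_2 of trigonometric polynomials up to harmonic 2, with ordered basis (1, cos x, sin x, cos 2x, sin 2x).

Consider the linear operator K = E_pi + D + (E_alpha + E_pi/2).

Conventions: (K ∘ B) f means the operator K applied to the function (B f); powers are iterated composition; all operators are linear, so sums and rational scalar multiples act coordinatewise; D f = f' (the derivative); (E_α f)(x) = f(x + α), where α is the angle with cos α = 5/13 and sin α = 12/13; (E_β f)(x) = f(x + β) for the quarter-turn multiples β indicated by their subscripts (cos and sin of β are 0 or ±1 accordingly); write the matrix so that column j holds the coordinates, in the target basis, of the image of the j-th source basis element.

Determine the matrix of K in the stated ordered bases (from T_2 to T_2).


image of 1: 3
image of cos x: -(8/13)cos x - (38/13)sin x
image of sin x: (38/13)cos x - (8/13)sin x
image of cos 2x: -(119/169)cos 2x - (458/169)sin 2x
image of sin 2x: (458/169)cos 2x - (119/169)sin 2x
each image's coordinates form column j of the matrix

the matrix is [[3, 0, 0, 0, 0]; [0, -8/13, 38/13, 0, 0]; [0, -38/13, -8/13, 0, 0]; [0, 0, 0, -119/169, 458/169]; [0, 0, 0, -458/169, -119/169]] (rows listed top to bottom)


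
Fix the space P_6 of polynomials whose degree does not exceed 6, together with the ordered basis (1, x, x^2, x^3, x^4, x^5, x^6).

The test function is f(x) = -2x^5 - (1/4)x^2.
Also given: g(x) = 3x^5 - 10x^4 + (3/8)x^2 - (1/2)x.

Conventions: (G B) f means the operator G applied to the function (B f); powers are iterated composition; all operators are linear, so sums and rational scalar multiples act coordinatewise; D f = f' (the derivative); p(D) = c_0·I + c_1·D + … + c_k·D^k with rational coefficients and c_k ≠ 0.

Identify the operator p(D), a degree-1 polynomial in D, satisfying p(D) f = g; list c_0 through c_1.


D^0 f = -2x^5 - (1/4)x^2
D^1 f = -10x^4 - (1/2)x
matching coefficients of g against c_0 f + c_1 Df + … from the top degree down determines the c_i
solution: c_0 = -3/2, c_1 = 1

p(D) = -(3/2)·I + D, i.e. c_0 = -3/2, c_1 = 1


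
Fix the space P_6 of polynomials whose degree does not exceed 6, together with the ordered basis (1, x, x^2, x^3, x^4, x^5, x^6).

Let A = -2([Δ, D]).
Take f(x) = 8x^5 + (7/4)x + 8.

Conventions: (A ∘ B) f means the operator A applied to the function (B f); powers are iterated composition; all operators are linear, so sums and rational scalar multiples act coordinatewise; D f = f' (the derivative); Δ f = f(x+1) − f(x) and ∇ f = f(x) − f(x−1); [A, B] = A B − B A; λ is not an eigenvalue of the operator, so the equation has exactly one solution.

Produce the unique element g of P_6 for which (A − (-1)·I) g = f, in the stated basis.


write g with unknown coordinates in the stated basis and equate coefficients in (A − (-1)·I) g = f
solving from the highest basis element down gives g = 8x^5 + (7/4)x + 8
check: A g = 0
so A g − (-1)·g = 8x^5 + (7/4)x + 8 = f ✓

the result is g(x) = 8x^5 + (7/4)x + 8


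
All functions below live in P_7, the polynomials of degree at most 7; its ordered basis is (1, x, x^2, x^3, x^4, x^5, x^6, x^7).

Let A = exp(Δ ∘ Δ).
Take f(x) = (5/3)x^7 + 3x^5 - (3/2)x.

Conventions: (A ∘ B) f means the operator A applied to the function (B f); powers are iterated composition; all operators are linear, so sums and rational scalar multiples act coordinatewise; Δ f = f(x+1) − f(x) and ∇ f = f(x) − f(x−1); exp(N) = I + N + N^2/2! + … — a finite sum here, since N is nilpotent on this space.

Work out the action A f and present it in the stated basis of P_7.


g(x) = (5/3)x^7 + 73x^5 + 350x^4 + (4730/3)x^3 + 5430x^2 + (69671/6)x + 11860

order-1 term: 70x^5 + 350x^4 + (2630/3)x^3 + 1230x^2 + (2800/3)x + 300
order-2 term: 700x^3 + 4200x^2 + 9280x + 7360
order-3 term: 1400x + 4200
the series for exp(Δ ∘ Δ) f terminates at order 3
exp(Δ ∘ Δ) f = (5/3)x^7 + 73x^5 + 350x^4 + (4730/3)x^3 + 5430x^2 + (69671/6)x + 11860


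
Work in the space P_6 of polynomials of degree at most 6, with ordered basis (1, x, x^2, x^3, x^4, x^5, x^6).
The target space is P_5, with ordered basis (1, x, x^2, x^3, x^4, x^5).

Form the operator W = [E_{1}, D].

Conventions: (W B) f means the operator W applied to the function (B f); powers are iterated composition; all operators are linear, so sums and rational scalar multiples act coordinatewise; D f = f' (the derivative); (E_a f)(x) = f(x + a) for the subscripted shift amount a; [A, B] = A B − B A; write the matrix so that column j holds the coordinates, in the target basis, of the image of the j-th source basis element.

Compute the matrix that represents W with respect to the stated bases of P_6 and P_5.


the matrix is [[0, 0, 0, 0, 0, 0, 0]; [0, 0, 0, 0, 0, 0, 0]; [0, 0, 0, 0, 0, 0, 0]; [0, 0, 0, 0, 0, 0, 0]; [0, 0, 0, 0, 0, 0, 0]; [0, 0, 0, 0, 0, 0, 0]] (rows listed top to bottom)

image of 1: 0
image of x: 0
image of x^2: 0
image of x^3: 0
image of x^4: 0
image of x^5: 0
image of x^6: 0
each image's coordinates form column j of the matrix


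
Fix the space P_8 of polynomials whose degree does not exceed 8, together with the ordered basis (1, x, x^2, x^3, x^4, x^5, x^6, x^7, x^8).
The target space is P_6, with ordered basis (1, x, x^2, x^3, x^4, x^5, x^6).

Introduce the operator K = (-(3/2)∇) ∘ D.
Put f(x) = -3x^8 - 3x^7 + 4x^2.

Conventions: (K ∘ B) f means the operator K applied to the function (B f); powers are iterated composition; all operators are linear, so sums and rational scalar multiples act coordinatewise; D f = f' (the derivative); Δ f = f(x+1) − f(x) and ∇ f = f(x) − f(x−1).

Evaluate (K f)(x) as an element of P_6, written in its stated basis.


the image equals g(x) = 252x^6 - 567x^5 + (1575/2)x^4 - 630x^3 + (567/2)x^2 - 63x - 15/2

D f = -24x^7 - 21x^6 + 8x
∇ D f = -168x^6 + 378x^5 - 525x^4 + 420x^3 - 189x^2 + 42x + 5
(-(3/2)∇) D f = 252x^6 - 567x^5 + (1575/2)x^4 - 630x^3 + (567/2)x^2 - 63x - 15/2


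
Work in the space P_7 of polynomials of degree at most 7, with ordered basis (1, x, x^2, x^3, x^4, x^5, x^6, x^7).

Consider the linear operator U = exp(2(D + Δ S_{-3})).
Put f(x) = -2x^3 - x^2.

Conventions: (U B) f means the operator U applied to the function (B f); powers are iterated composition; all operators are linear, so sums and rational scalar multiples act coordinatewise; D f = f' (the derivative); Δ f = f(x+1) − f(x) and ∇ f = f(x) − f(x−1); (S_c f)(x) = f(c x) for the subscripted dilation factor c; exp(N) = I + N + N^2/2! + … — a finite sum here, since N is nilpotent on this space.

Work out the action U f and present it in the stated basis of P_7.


order-1 term: 312x^2 + 284x + 90
order-2 term: 6240x + 2240
order-3 term: -8320
the series for exp(2(D + Δ S_{-3})) f terminates at order 3
exp(2(D + Δ S_{-3})) f = -2x^3 + 311x^2 + 6524x - 5990

the result is g(x) = -2x^3 + 311x^2 + 6524x - 5990


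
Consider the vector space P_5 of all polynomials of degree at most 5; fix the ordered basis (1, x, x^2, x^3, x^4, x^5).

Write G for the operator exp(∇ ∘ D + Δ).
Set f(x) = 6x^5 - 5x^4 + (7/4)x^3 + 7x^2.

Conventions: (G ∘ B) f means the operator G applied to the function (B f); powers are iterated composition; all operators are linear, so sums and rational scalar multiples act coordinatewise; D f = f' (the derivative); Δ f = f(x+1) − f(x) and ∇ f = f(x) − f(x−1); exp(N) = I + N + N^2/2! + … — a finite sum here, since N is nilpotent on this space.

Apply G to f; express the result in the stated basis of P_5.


g(x) = 6x^5 + 25x^4 + (887/4)x^3 + (1489/4)x^2 + 1165x + 469

order-1 term: 30x^4 + 160x^3 - (819/4)x^2 + (879/4)x - 63/2
order-2 term: 60x^3 + 510x^2 + (1581/4)x - 1129/4
order-3 term: 60x^2 + 520x + 2407/4
order-4 term: 30x + 175
order-5 term: 6
the series for exp(∇ ∘ D + Δ) f terminates at order 5
exp(∇ ∘ D + Δ) f = 6x^5 + 25x^4 + (887/4)x^3 + (1489/4)x^2 + 1165x + 469


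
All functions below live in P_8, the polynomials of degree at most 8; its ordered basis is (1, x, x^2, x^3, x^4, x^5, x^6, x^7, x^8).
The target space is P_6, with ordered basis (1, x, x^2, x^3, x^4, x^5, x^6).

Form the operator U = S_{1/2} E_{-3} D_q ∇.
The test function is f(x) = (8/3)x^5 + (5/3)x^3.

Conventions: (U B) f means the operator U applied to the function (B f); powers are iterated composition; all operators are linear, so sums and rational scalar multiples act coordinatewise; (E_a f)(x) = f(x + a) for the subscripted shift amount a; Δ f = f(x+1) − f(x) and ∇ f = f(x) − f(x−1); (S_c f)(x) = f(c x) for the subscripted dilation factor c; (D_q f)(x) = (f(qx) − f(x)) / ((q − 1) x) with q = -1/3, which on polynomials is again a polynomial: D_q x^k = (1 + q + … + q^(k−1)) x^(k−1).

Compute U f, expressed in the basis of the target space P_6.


∇ f = (40/3)x^4 - (80/3)x^3 + (95/3)x^2 - (55/3)x + 13/3
D_q ∇ f = (800/81)x^3 - (560/27)x^2 + (190/9)x - 55/3
E_{-3} D_q ∇ f = (800/81)x^3 - (2960/27)x^2 + (3710/9)x - 535
S_{1/2} E_{-3} D_q ∇ f = (100/81)x^3 - (740/27)x^2 + (1855/9)x - 535

the result is g(x) = (100/81)x^3 - (740/27)x^2 + (1855/9)x - 535


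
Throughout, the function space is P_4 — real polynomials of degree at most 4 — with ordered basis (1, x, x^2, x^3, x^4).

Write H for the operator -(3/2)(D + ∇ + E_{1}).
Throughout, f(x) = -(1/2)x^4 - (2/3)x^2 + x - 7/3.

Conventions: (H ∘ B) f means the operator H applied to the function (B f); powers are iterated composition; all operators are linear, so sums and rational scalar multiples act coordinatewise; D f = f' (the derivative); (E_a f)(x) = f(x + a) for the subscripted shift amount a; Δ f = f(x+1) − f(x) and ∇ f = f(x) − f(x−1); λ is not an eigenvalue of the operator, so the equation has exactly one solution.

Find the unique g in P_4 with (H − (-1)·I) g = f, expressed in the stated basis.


the image equals g(x) = x^4 - 36x^3 + (2920/3)x^2 - 17546x + 474404/3

write g with unknown coordinates in the stated basis and equate coefficients in (H − (-1)·I) g = f
solving from the highest basis element down gives g = x^4 - 36x^3 + (2920/3)x^2 - 17546x + 474404/3
check: H g = -(3/2)x^4 + 36x^3 - 974x^2 + 17547x - 158137
so H g − (-1)·g = -(1/2)x^4 - (2/3)x^2 + x - 7/3 = f ✓


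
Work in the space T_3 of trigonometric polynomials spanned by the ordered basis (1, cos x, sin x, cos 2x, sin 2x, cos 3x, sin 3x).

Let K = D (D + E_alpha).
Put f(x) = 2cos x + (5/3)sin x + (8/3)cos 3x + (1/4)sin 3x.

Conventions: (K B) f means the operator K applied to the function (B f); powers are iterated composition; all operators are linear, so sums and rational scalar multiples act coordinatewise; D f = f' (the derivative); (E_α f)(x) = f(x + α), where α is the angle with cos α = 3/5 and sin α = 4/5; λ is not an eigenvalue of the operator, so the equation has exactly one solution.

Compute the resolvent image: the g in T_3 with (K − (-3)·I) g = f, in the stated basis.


write g with unknown coordinates in the stated basis and equate coefficients in (K − (-3)·I) g = f
solving from the highest basis element down gives g = (7/9)cos x + (16/9)sin x - (3019/9612)cos 3x - (257/1602)sin 3x
check: K g = -(1/3)cos x - (11/3)sin x + (11563/3204)cos 3x + (781/1068)sin 3x
so K g − (-3)·g = 2cos x + (5/3)sin x + (8/3)cos 3x + (1/4)sin 3x = f ✓

the result is g(x) = (7/9)cos x + (16/9)sin x - (3019/9612)cos 3x - (257/1602)sin 3x


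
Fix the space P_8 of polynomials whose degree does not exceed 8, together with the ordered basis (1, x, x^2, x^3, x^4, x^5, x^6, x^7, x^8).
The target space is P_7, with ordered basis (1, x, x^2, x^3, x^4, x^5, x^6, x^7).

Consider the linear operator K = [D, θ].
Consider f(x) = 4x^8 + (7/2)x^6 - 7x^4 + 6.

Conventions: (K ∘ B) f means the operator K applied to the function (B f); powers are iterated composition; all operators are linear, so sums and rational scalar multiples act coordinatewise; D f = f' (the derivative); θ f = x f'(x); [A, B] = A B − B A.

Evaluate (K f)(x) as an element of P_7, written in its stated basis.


g(x) = 32x^7 + 21x^5 - 28x^3

θ f = 32x^8 + 21x^6 - 28x^4
D θ f = 256x^7 + 126x^5 - 112x^3
D f = 32x^7 + 21x^5 - 28x^3
θ D f = 224x^7 + 105x^5 - 84x^3
[D, θ] f = 32x^7 + 21x^5 - 28x^3


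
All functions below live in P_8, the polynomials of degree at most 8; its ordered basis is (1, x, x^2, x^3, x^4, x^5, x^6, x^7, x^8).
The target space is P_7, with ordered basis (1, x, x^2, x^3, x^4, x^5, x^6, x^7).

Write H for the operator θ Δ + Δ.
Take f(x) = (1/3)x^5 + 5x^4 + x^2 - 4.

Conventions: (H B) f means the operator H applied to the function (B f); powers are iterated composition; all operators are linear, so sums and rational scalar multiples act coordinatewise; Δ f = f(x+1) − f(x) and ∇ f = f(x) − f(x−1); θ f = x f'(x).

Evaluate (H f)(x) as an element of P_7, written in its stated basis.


Δ f = (5/3)x^4 + (70/3)x^3 + (100/3)x^2 + (71/3)x + 19/3
θ Δ f = (20/3)x^4 + 70x^3 + (200/3)x^2 + (71/3)x
Δ f = (5/3)x^4 + (70/3)x^3 + (100/3)x^2 + (71/3)x + 19/3
(θ Δ + Δ) f = (25/3)x^4 + (280/3)x^3 + 100x^2 + (142/3)x + 19/3

the image equals g(x) = (25/3)x^4 + (280/3)x^3 + 100x^2 + (142/3)x + 19/3


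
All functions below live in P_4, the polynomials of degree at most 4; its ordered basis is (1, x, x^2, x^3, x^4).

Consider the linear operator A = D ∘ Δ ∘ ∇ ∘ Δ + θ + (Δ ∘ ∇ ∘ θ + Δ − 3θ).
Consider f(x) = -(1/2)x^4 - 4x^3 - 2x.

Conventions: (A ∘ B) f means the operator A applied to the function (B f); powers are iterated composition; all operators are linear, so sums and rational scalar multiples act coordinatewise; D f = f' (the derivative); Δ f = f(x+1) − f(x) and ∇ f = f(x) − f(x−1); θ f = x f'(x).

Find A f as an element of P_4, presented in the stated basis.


g(x) = 4x^4 + 22x^3 - 39x^2 - 82x - 45/2

Δ f = -2x^3 - 15x^2 - 14x - 13/2
∇ Δ f = -6x^2 - 24x - 1
Δ ∇ Δ f = -12x - 30
D (Δ ∘ ∇ ∘ Δ) f = -12
θ f = -2x^4 - 12x^3 - 2x
θ f = -2x^4 - 12x^3 - 2x
∇ θ f = -8x^3 - 24x^2 + 28x - 12
Δ ∇ θ f = -24x^2 - 72x - 4
Δ f = -2x^3 - 15x^2 - 14x - 13/2
θ f = -2x^4 - 12x^3 - 2x
(-3θ) f = 6x^4 + 36x^3 + 6x
(Δ ∘ ∇ ∘ θ + Δ − 3θ) f = 6x^4 + 34x^3 - 39x^2 - 80x - 21/2
(D ∘ Δ ∘ ∇ ∘ Δ + θ + (Δ ∘ ∇ ∘ θ + Δ − 3θ)) f = 4x^4 + 22x^3 - 39x^2 - 82x - 45/2


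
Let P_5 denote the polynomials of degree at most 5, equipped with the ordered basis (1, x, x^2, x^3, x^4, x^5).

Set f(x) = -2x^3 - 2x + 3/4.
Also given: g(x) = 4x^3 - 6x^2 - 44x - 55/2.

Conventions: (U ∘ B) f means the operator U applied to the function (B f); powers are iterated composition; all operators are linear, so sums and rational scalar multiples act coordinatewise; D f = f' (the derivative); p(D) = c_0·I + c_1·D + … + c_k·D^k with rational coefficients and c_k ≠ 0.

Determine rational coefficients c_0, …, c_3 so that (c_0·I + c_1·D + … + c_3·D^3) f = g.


D^0 f = -2x^3 - 2x + 3/4
D^1 f = -6x^2 - 2
D^2 f = -12x
D^3 f = -12
matching coefficients of g against c_0 f + c_1 Df + … from the top degree down determines the c_i
solution: c_0 = -2, c_1 = 1, c_2 = 4, c_3 = 2

p(D) = -2·I + D + 4·D^2 + 2·D^3, i.e. c_0 = -2, c_1 = 1, c_2 = 4, c_3 = 2


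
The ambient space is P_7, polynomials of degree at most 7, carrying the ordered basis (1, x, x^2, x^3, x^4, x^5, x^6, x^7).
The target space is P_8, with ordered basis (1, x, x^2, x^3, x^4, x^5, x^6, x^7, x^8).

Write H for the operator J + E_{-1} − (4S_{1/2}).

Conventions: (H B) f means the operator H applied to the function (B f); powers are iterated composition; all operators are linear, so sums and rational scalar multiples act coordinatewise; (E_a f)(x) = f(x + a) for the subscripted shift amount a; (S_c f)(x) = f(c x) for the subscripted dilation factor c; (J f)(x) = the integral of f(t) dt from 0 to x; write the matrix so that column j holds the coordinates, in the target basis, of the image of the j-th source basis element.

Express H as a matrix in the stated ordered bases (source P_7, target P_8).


image of 1: x - 3
image of x: (1/2)x^2 - x - 1
image of x^2: (1/3)x^3 - 2x + 1
image of x^3: (1/4)x^4 + (1/2)x^3 - 3x^2 + 3x - 1
image of x^4: (1/5)x^5 + (3/4)x^4 - 4x^3 + 6x^2 - 4x + 1
image of x^5: (1/6)x^6 + (7/8)x^5 - 5x^4 + 10x^3 - 10x^2 + 5x - 1
image of x^6: (1/7)x^7 + (15/16)x^6 - 6x^5 + 15x^4 - 20x^3 + 15x^2 - 6x + 1
image of x^7: (1/8)x^8 + (31/32)x^7 - 7x^6 + 21x^5 - 35x^4 + 35x^3 - 21x^2 + 7x - 1
each image's coordinates form column j of the matrix

the matrix is [[-3, -1, 1, -1, 1, -1, 1, -1]; [1, -1, -2, 3, -4, 5, -6, 7]; [0, 1/2, 0, -3, 6, -10, 15, -21]; [0, 0, 1/3, 1/2, -4, 10, -20, 35]; [0, 0, 0, 1/4, 3/4, -5, 15, -35]; [0, 0, 0, 0, 1/5, 7/8, -6, 21]; [0, 0, 0, 0, 0, 1/6, 15/16, -7]; [0, 0, 0, 0, 0, 0, 1/7, 31/32]; [0, 0, 0, 0, 0, 0, 0, 1/8]] (rows listed top to bottom)


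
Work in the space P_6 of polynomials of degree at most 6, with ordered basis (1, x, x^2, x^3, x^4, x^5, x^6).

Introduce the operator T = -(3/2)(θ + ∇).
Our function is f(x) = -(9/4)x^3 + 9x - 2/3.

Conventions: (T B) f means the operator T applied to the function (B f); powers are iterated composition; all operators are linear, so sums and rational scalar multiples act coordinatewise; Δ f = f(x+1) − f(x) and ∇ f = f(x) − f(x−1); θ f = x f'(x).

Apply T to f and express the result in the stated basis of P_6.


θ f = -(27/4)x^3 + 9x
∇ f = -(27/4)x^2 + (27/4)x + 27/4
(θ + ∇) f = -(27/4)x^3 - (27/4)x^2 + (63/4)x + 27/4
(-(3/2)(θ + ∇)) f = (81/8)x^3 + (81/8)x^2 - (189/8)x - 81/8

g(x) = (81/8)x^3 + (81/8)x^2 - (189/8)x - 81/8


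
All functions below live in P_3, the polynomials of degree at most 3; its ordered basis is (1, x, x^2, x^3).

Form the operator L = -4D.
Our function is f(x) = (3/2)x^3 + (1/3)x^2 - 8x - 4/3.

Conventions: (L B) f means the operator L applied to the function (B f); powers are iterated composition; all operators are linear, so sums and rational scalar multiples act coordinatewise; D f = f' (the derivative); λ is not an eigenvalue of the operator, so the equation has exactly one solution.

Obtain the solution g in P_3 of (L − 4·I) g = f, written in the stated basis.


write g with unknown coordinates in the stated basis and equate coefficients in (L − 4·I) g = f
solving from the highest basis element down gives g = -(3/8)x^3 + (25/24)x^2 - (1/12)x + 5/12
check: L g = (9/2)x^2 - (25/3)x + 1/3
so L g − 4·g = (3/2)x^3 + (1/3)x^2 - 8x - 4/3 = f ✓

the image equals g(x) = -(3/8)x^3 + (25/24)x^2 - (1/12)x + 5/12


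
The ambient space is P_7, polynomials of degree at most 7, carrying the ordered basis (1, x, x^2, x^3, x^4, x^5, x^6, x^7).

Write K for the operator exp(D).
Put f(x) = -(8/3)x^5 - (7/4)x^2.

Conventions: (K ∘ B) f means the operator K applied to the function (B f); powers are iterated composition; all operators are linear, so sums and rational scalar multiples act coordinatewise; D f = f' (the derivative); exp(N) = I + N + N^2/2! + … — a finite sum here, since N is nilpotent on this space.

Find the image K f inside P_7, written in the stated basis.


g(x) = -(8/3)x^5 - (40/3)x^4 - (80/3)x^3 - (341/12)x^2 - (101/6)x - 53/12

order-1 term: -(40/3)x^4 - (7/2)x
order-2 term: -(80/3)x^3 - 7/4
order-3 term: -(80/3)x^2
order-4 term: -(40/3)x
order-5 term: -8/3
the series for exp(D) f terminates at order 5
exp(D) f = -(8/3)x^5 - (40/3)x^4 - (80/3)x^3 - (341/12)x^2 - (101/6)x - 53/12


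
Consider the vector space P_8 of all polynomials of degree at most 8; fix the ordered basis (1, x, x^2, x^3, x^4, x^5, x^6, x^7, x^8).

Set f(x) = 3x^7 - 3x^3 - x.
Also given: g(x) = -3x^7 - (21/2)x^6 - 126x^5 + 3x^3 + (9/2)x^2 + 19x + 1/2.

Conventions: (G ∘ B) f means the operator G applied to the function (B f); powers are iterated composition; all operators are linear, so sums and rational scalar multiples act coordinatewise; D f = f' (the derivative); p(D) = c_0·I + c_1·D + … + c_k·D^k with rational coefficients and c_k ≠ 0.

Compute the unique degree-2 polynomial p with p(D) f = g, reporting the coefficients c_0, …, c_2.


c_0 = -1, c_1 = -1/2, c_2 = -1

D^0 f = 3x^7 - 3x^3 - x
D^1 f = 21x^6 - 9x^2 - 1
D^2 f = 126x^5 - 18x
matching coefficients of g against c_0 f + c_1 Df + … from the top degree down determines the c_i
solution: c_0 = -1, c_1 = -1/2, c_2 = -1


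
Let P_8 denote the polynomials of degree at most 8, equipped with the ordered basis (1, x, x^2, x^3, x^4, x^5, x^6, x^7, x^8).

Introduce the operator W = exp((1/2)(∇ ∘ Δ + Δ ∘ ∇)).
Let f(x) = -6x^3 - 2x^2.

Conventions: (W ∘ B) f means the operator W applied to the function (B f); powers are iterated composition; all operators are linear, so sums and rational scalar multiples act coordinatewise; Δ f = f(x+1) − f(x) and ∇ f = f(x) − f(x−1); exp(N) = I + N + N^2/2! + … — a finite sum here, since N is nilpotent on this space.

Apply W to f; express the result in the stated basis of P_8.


the result is g(x) = -6x^3 - 2x^2 - 36x - 4

order-1 term: -36x - 4
the series for exp((1/2)(∇ ∘ Δ + Δ ∘ ∇)) f terminates at order 1
exp((1/2)(∇ ∘ Δ + Δ ∘ ∇)) f = -6x^3 - 2x^2 - 36x - 4


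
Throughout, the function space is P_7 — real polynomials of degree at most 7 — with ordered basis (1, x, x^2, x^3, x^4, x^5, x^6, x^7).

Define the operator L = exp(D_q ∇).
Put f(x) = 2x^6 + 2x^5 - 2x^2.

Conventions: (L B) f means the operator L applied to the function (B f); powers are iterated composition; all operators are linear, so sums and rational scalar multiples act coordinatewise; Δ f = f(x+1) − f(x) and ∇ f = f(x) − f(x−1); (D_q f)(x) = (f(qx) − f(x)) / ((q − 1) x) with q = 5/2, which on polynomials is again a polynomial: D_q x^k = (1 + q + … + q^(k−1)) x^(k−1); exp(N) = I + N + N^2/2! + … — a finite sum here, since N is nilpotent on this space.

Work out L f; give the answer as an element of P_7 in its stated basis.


order-1 term: (3093/4)x^4 - (1015/2)x^3 + 195x^2 - 35x - 2
order-2 term: (120627/8)x^2 - (21567/2)x + 10011/4
order-3 term: 40209/4
the series for exp(D_q ∇) f terminates at order 3
exp(D_q ∇) f = 2x^6 + 2x^5 + (3093/4)x^4 - (1015/2)x^3 + (122171/8)x^2 - (21637/2)x + 12553

the image equals g(x) = 2x^6 + 2x^5 + (3093/4)x^4 - (1015/2)x^3 + (122171/8)x^2 - (21637/2)x + 12553


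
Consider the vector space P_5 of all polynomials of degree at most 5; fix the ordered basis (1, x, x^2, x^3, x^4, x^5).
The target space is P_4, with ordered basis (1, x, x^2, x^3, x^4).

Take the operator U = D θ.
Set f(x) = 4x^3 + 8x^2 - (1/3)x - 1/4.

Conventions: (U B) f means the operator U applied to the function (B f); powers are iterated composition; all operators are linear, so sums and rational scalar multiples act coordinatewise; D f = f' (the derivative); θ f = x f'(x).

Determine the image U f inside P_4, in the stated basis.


θ f = 12x^3 + 16x^2 - (1/3)x
D θ f = 36x^2 + 32x - 1/3

the result is g(x) = 36x^2 + 32x - 1/3


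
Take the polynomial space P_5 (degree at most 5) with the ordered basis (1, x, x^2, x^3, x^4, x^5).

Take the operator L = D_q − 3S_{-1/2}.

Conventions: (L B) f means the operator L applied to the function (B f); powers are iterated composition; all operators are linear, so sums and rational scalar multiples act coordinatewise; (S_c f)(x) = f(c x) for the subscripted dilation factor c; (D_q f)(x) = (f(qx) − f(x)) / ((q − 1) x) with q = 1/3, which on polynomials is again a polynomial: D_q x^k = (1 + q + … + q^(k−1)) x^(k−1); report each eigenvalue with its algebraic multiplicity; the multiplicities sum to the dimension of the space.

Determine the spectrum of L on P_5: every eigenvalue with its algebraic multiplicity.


image of 1: -3
image of x: (3/2)x + 1
image of x^2: -(3/4)x^2 + (4/3)x
image of x^3: (3/8)x^3 + (13/9)x^2
image of x^4: -(3/16)x^4 + (40/27)x^3
image of x^5: (3/32)x^5 + (121/81)x^4
the matrix is upper triangular; its diagonal is (-3, 3/2, -3/4, 3/8, -3/16, 3/32)
for a triangular matrix the eigenvalues are the diagonal entries, with algebraic multiplicity their repetition count

λ = -3 (multiplicity 1), λ = -3/4 (multiplicity 1), λ = -3/16 (multiplicity 1), λ = 3/32 (multiplicity 1), λ = 3/8 (multiplicity 1), λ = 3/2 (multiplicity 1)


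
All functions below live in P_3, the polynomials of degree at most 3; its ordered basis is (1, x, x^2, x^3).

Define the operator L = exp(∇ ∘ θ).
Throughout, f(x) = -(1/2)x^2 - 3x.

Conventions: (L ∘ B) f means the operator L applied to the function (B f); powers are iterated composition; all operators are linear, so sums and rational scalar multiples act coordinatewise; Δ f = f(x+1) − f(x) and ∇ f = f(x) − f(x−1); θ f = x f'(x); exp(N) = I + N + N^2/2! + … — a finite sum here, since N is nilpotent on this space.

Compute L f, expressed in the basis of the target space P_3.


order-1 term: -2x - 2
order-2 term: -1
the series for exp(∇ ∘ θ) f terminates at order 2
exp(∇ ∘ θ) f = -(1/2)x^2 - 5x - 3

the result is g(x) = -(1/2)x^2 - 5x - 3


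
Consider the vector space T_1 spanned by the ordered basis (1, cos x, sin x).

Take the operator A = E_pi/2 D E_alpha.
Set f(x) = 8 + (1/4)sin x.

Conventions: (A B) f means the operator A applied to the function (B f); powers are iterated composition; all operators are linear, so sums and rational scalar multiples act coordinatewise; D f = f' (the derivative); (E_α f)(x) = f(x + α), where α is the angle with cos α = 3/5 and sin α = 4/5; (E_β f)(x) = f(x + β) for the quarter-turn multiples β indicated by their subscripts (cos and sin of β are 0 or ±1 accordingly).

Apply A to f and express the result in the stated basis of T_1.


g(x) = -(1/5)cos x - (3/20)sin x

E_alpha f = 8 + (1/5)cos x + (3/20)sin x
D E_alpha f = (3/20)cos x - (1/5)sin x
E_pi/2 (D E_alpha) f = -(1/5)cos x - (3/20)sin x


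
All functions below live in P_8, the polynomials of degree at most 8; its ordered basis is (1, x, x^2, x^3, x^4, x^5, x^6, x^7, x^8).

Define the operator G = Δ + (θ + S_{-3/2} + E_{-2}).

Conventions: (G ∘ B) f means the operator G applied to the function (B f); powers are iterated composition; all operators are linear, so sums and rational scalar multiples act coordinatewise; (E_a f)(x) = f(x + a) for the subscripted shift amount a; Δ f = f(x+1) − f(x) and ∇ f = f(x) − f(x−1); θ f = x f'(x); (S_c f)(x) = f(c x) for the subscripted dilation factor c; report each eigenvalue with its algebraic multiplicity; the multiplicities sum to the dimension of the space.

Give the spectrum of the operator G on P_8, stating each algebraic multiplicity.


λ = -1163/128 (multiplicity 1), λ = -51/32 (multiplicity 1), λ = 1/2 (multiplicity 1), λ = 5/8 (multiplicity 1), λ = 2 (multiplicity 1), λ = 21/4 (multiplicity 1), λ = 161/16 (multiplicity 1), λ = 1177/64 (multiplicity 1), λ = 8865/256 (multiplicity 1)

image of 1: 2
image of x: (1/2)x - 1
image of x^2: (21/4)x^2 - 2x + 5
image of x^3: (5/8)x^3 - 3x^2 + 15x - 7
image of x^4: (161/16)x^4 - 4x^3 + 30x^2 - 28x + 17
image of x^5: -(51/32)x^5 - 5x^4 + 50x^3 - 70x^2 + 85x - 31
image of x^6: (1177/64)x^6 - 6x^5 + 75x^4 - 140x^3 + 255x^2 - 186x + 65
image of x^7: -(1163/128)x^7 - 7x^6 + 105x^5 - 245x^4 + 595x^3 - 651x^2 + 455x - 127
image of x^8: (8865/256)x^8 - 8x^7 + 140x^6 - 392x^5 + 1190x^4 - 1736x^3 + 1820x^2 - 1016x + 257
the matrix is upper triangular; its diagonal is (2, 1/2, 21/4, 5/8, 161/16, -51/32, 1177/64, -1163/128, 8865/256)
for a triangular matrix the eigenvalues are the diagonal entries, with algebraic multiplicity their repetition count


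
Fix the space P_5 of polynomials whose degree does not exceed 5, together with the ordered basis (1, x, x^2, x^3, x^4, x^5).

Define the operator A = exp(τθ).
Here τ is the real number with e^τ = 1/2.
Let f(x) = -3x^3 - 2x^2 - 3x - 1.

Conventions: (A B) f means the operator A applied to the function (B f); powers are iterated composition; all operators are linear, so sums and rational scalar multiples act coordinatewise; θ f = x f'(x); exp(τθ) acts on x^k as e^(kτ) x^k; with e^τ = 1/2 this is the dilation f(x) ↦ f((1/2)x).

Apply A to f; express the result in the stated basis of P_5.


exp(τθ) x^k = e^(kτ) x^k; with e^τ = 1/2 this sends x^k to (1/2)^k x^k
x ↦ 1/2 x
x^2 ↦ 1/4 x^2
x^3 ↦ 1/8 x^3
applying this coordinatewise to f: exp(τθ) f = -(3/8)x^3 - (1/2)x^2 - (3/2)x - 1

the image equals g(x) = -(3/8)x^3 - (1/2)x^2 - (3/2)x - 1


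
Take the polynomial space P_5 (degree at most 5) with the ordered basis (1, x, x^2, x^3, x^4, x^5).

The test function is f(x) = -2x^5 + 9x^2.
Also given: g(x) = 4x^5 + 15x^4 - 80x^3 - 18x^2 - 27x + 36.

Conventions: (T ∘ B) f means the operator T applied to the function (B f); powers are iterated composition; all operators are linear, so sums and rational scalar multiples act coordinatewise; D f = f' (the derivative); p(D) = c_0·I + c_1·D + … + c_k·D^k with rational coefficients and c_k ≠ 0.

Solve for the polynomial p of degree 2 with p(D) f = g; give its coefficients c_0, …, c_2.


D^0 f = -2x^5 + 9x^2
D^1 f = -10x^4 + 18x
D^2 f = -40x^3 + 18
matching coefficients of g against c_0 f + c_1 Df + … from the top degree down determines the c_i
solution: c_0 = -2, c_1 = -3/2, c_2 = 2

p(D) = -2·I − (3/2)·D + 2·D^2, i.e. c_0 = -2, c_1 = -3/2, c_2 = 2


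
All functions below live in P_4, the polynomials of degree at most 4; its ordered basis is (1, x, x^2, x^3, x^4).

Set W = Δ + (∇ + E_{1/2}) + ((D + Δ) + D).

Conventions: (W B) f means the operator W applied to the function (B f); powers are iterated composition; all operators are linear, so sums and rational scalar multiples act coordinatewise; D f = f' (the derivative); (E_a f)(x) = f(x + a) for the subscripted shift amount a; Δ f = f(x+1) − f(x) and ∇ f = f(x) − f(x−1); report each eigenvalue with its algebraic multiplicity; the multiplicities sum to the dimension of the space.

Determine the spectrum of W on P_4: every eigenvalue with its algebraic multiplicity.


λ = 1 (multiplicity 5)

image of 1: 1
image of x: x + 11/2
image of x^2: x^2 + 11x + 5/4
image of x^3: x^3 + (33/2)x^2 + (15/4)x + 25/8
image of x^4: x^4 + 22x^3 + (15/2)x^2 + (25/2)x + 17/16
the matrix is upper triangular; its diagonal is (1, 1, 1, 1, 1)
for a triangular matrix the eigenvalues are the diagonal entries, with algebraic multiplicity their repetition count


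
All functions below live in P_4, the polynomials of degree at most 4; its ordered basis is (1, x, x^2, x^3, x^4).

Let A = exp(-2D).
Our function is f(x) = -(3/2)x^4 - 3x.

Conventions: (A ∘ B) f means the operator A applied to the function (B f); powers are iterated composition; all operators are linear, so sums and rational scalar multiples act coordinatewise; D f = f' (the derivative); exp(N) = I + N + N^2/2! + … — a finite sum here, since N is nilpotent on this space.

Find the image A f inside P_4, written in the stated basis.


g(x) = -(3/2)x^4 + 12x^3 - 36x^2 + 45x - 18

order-1 term: 12x^3 + 6
order-2 term: -36x^2
order-3 term: 48x
order-4 term: -24
the series for exp(-2D) f terminates at order 4
exp(-2D) f = -(3/2)x^4 + 12x^3 - 36x^2 + 45x - 18


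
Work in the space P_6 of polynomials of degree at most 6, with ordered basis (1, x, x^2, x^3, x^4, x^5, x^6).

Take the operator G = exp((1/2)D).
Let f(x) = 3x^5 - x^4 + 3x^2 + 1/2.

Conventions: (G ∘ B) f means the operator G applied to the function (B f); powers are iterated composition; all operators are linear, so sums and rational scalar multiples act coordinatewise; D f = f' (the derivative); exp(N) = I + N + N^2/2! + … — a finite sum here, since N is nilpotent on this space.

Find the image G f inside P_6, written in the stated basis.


order-1 term: (15/2)x^4 - 2x^3 + 3x
order-2 term: (15/2)x^3 - (3/2)x^2 + 3/4
order-3 term: (15/4)x^2 - (1/2)x
order-4 term: (15/16)x - 1/16
order-5 term: 3/32
the series for exp((1/2)D) f terminates at order 5
exp((1/2)D) f = 3x^5 + (13/2)x^4 + (11/2)x^3 + (21/4)x^2 + (55/16)x + 41/32

the image equals g(x) = 3x^5 + (13/2)x^4 + (11/2)x^3 + (21/4)x^2 + (55/16)x + 41/32


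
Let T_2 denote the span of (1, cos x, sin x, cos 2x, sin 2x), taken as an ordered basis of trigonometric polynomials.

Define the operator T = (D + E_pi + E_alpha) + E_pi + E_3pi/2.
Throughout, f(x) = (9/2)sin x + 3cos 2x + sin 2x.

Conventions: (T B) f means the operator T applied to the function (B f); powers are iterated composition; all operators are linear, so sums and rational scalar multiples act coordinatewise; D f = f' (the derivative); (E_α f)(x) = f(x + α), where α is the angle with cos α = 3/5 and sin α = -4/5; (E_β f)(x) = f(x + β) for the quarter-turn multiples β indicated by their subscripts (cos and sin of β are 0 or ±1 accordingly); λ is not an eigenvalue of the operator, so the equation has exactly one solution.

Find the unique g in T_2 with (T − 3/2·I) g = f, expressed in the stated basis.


write g with unknown coordinates in the stated basis and equate coefficients in (T − 3/2·I) g = f
solving from the highest basis element down gives g = (72/181)cos x - (261/181)sin x - 2cos 2x + (18/13)sin 2x
check: T g = (108/181)cos x + (423/181)sin x + (40/13)sin 2x
so T g − 3/2·g = (9/2)sin x + 3cos 2x + sin 2x = f ✓

the image equals g(x) = (72/181)cos x - (261/181)sin x - 2cos 2x + (18/13)sin 2x


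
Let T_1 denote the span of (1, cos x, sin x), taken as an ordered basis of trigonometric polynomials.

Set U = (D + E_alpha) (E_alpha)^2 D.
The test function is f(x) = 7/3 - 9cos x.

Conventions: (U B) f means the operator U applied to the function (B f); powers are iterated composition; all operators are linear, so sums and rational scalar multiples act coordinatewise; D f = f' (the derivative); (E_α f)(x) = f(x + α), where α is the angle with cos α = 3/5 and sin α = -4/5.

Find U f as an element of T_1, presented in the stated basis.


the result is g(x) = -(711/125)cos x + (27/125)sin x

D f = 9sin x
E_alpha D f = -(36/5)cos x + (27/5)sin x
E_alpha E_alpha D f = -(216/25)cos x - (63/25)sin x
D (E_alpha)^2 D f = -(63/25)cos x + (216/25)sin x
E_alpha (E_alpha)^2 D f = -(396/125)cos x - (1053/125)sin x
(D + E_alpha) (E_alpha)^2 D f = -(711/125)cos x + (27/125)sin x


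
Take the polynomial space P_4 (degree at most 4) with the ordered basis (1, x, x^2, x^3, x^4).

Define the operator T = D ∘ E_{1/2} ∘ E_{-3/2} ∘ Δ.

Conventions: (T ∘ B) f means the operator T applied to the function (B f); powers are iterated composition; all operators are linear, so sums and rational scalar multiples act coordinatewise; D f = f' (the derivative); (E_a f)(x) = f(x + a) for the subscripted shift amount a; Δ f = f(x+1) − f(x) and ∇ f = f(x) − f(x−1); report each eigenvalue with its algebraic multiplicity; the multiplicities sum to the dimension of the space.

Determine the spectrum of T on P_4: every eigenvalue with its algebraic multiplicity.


λ = 0 (multiplicity 5)

image of 1: 0
image of x: 0
image of x^2: 2
image of x^3: 6x - 3
image of x^4: 12x^2 - 12x + 4
the matrix is upper triangular; its diagonal is (0, 0, 0, 0, 0)
for a triangular matrix the eigenvalues are the diagonal entries, with algebraic multiplicity their repetition count


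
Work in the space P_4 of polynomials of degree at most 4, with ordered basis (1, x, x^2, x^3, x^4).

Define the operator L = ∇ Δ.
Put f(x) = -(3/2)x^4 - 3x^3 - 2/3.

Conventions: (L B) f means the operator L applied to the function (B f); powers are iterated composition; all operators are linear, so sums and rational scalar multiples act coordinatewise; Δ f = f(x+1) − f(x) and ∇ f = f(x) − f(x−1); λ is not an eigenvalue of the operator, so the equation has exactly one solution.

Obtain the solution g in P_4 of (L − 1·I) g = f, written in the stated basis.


write g with unknown coordinates in the stated basis and equate coefficients in (L − 1·I) g = f
solving from the highest basis element down gives g = (3/2)x^4 + 3x^3 + 18x^2 + 18x + 119/3
check: L g = 18x^2 + 18x + 39
so L g − 1·g = -(3/2)x^4 - 3x^3 - 2/3 = f ✓

g(x) = (3/2)x^4 + 3x^3 + 18x^2 + 18x + 119/3


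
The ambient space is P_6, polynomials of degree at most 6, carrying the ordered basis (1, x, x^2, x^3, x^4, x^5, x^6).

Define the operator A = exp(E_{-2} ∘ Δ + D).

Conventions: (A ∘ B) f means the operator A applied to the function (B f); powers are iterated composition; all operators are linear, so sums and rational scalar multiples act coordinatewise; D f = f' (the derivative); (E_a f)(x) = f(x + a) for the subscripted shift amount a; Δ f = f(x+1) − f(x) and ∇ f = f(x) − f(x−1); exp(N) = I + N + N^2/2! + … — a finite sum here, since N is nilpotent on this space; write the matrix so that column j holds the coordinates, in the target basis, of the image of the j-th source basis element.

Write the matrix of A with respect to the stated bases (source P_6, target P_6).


the matrix is [[1, 2, 1, -3, 12, 13, -267]; [0, 1, 4, 3, -12, 60, 78]; [0, 0, 1, 6, 6, -30, 180]; [0, 0, 0, 1, 8, 10, -60]; [0, 0, 0, 0, 1, 10, 15]; [0, 0, 0, 0, 0, 1, 12]; [0, 0, 0, 0, 0, 0, 1]] (rows listed top to bottom)

image of 1: 1
image of x: x + 2
image of x^2: x^2 + 4x + 1
image of x^3: x^3 + 6x^2 + 3x - 3
image of x^4: x^4 + 8x^3 + 6x^2 - 12x + 12
image of x^5: x^5 + 10x^4 + 10x^3 - 30x^2 + 60x + 13
image of x^6: x^6 + 12x^5 + 15x^4 - 60x^3 + 180x^2 + 78x - 267
each image's coordinates form column j of the matrix
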